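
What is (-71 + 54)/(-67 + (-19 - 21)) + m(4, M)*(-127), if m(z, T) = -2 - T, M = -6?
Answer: -54339/107 ≈ -507.84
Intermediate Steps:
(-71 + 54)/(-67 + (-19 - 21)) + m(4, M)*(-127) = (-71 + 54)/(-67 + (-19 - 21)) + (-2 - 1*(-6))*(-127) = -17/(-67 - 40) + (-2 + 6)*(-127) = -17/(-107) + 4*(-127) = -17*(-1/107) - 508 = 17/107 - 508 = -54339/107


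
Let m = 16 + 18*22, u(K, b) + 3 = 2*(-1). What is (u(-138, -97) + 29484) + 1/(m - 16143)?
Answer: 463734148/15731 ≈ 29479.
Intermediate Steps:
u(K, b) = -5 (u(K, b) = -3 + 2*(-1) = -3 - 2 = -5)
m = 412 (m = 16 + 396 = 412)
(u(-138, -97) + 29484) + 1/(m - 16143) = (-5 + 29484) + 1/(412 - 16143) = 29479 + 1/(-15731) = 29479 - 1/15731 = 463734148/15731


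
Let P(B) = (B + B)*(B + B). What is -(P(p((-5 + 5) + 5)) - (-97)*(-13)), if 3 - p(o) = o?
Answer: 1245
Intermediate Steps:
p(o) = 3 - o
P(B) = 4*B² (P(B) = (2*B)*(2*B) = 4*B²)
-(P(p((-5 + 5) + 5)) - (-97)*(-13)) = -(4*(3 - ((-5 + 5) + 5))² - (-97)*(-13)) = -(4*(3 - (0 + 5))² - 1*1261) = -(4*(3 - 1*5)² - 1261) = -(4*(3 - 5)² - 1261) = -(4*(-2)² - 1261) = -(4*4 - 1261) = -(16 - 1261) = -1*(-1245) = 1245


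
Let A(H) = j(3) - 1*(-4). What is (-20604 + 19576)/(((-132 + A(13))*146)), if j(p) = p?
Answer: 514/9125 ≈ 0.056329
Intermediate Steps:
A(H) = 7 (A(H) = 3 - 1*(-4) = 3 + 4 = 7)
(-20604 + 19576)/(((-132 + A(13))*146)) = (-20604 + 19576)/(((-132 + 7)*146)) = -1028/((-125*146)) = -1028/(-18250) = -1028*(-1/18250) = 514/9125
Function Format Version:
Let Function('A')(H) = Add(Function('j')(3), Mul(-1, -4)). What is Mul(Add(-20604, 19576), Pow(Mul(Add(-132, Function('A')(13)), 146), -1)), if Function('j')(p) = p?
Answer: Rational(514, 9125) ≈ 0.056329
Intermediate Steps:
Function('A')(H) = 7 (Function('A')(H) = Add(3, Mul(-1, -4)) = Add(3, 4) = 7)
Mul(Add(-20604, 19576), Pow(Mul(Add(-132, Function('A')(13)), 146), -1)) = Mul(Add(-20604, 19576), Pow(Mul(Add(-132, 7), 146), -1)) = Mul(-1028, Pow(Mul(-125, 146), -1)) = Mul(-1028, Pow(-18250, -1)) = Mul(-1028, Rational(-1, 18250)) = Rational(514, 9125)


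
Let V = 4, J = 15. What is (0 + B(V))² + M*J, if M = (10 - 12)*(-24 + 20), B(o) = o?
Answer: 136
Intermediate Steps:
M = 8 (M = -2*(-4) = 8)
(0 + B(V))² + M*J = (0 + 4)² + 8*15 = 4² + 120 = 16 + 120 = 136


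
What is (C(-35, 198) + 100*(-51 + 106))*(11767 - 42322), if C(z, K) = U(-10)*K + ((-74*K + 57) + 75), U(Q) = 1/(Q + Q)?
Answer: 551817189/2 ≈ 2.7591e+8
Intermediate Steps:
U(Q) = 1/(2*Q)
C(z, K) = 132 - 1481*K/20 (C(z, K) = ((½)/(-10))*K + ((-74*K + 57) + 75) = ((½)*(-⅒))*K + ((57 - 74*K) + 75) = -K/20 + (132 - 74*K) = 132 - 1481*K/20)
(C(-35, 198) + 100*(-51 + 106))*(11767 - 42322) = ((132 - 1481/20*198) + 100*(-51 + 106))*(11767 - 42322) = ((132 - 146619/10) + 100*55)*(-30555) = (-145299/10 + 5500)*(-30555) = -90299/10*(-30555) = 551817189/2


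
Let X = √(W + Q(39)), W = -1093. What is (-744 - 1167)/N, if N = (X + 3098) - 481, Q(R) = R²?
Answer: -714441/978323 + 546*√107/978323 ≈ -0.72450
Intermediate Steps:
X = 2*√107 (X = √(-1093 + 39²) = √(-1093 + 1521) = √428 = 2*√107 ≈ 20.688)
N = 2617 + 2*√107 (N = (2*√107 + 3098) - 481 = (3098 + 2*√107) - 481 = 2617 + 2*√107 ≈ 2637.7)
(-744 - 1167)/N = (-744 - 1167)/(2617 + 2*√107) = -1911/(2617 + 2*√107)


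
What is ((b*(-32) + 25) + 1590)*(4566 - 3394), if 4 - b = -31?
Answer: 580140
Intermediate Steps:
b = 35 (b = 4 - 1*(-31) = 4 + 31 = 35)
((b*(-32) + 25) + 1590)*(4566 - 3394) = ((35*(-32) + 25) + 1590)*(4566 - 3394) = ((-1120 + 25) + 1590)*1172 = (-1095 + 1590)*1172 = 495*1172 = 580140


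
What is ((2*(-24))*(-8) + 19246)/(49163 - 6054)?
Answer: 19630/43109 ≈ 0.45536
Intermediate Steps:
((2*(-24))*(-8) + 19246)/(49163 - 6054) = (-48*(-8) + 19246)/43109 = (384 + 19246)*(1/43109) = 19630*(1/43109) = 19630/43109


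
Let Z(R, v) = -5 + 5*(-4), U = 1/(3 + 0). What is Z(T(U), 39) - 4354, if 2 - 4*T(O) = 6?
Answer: -4379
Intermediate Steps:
U = ⅓ (U = 1/3 = ⅓ ≈ 0.33333)
T(O) = -1 (T(O) = ½ - ¼*6 = ½ - 3/2 = -1)
Z(R, v) = -25 (Z(R, v) = -5 - 20 = -25)
Z(T(U), 39) - 4354 = -25 - 4354 = -4379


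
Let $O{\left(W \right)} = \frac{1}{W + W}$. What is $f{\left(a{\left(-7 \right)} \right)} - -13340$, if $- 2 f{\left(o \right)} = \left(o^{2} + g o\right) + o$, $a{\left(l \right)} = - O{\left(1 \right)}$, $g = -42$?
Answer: $\frac{106637}{8} \approx 13330.0$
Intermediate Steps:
$O{\left(W \right)} = \frac{1}{2 W}$
$a{\left(l \right)} = - \frac{1}{2}$ ($a{\left(l \right)} = - \frac{1}{2 \cdot 1} = - \frac{1}{2}$)
$f{\left(o \right)} = - \frac{o^{2}}{2} + \frac{41 o}{2}$ ($f{\left(o \right)} = - \frac{\left(o^{2} - 42 o\right) + o}{2} = - \frac{o^{2} - 41 o}{2} = - \frac{o^{2}}{2} + \frac{41 o}{2}$)
$f{\left(a{\left(-7 \right)} \right)} - -13340 = \frac{1}{2} \left(- \frac{1}{2}\right) \left(41 - - \frac{1}{2}\right) - -13340 = \frac{1}{2} \left(- \frac{1}{2}\right) \left(41 + \frac{1}{2}\right) + 13340 = \frac{1}{2} \left(- \frac{1}{2}\right) \frac{83}{2} + 13340 = - \frac{83}{8} + 13340 = \frac{106637}{8}$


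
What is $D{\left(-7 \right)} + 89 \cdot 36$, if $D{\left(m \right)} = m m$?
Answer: $3253$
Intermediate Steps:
$D{\left(m \right)} = m^{2}$
$D{\left(-7 \right)} + 89 \cdot 36 = \left(-7\right)^{2} + 89 \cdot 36 = 49 + 3204 = 3253$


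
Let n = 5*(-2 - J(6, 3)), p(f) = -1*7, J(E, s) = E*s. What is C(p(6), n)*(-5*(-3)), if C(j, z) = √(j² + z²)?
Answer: 15*√10049 ≈ 1503.7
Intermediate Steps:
p(f) = -7
n = -100 (n = 5*(-2 - 6*3) = 5*(-2 - 1*18) = 5*(-2 - 18) = 5*(-20) = -100)
C(p(6), n)*(-5*(-3)) = √((-7)² + (-100)²)*(-5*(-3)) = √(49 + 10000)*15 = √10049*15 = 15*√10049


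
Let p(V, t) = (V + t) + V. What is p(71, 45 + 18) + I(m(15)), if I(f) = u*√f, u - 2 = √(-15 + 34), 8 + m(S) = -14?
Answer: 205 + I*√22*(2 + √19) ≈ 205.0 + 29.826*I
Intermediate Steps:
m(S) = -22 (m(S) = -8 - 14 = -22)
u = 2 + √19 (u = 2 + √(-15 + 34) = 2 + √19 ≈ 6.3589)
p(V, t) = t + 2*V
I(f) = √f*(2 + √19) (I(f) = (2 + √19)*√f = √f*(2 + √19))
p(71, 45 + 18) + I(m(15)) = ((45 + 18) + 2*71) + √(-22)*(2 + √19) = (63 + 142) + (I*√22)*(2 + √19) = 205 + I*√22*(2 + √19)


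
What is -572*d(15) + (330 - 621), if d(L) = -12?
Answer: 6573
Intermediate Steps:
-572*d(15) + (330 - 621) = -572*(-12) + (330 - 621) = 6864 - 291 = 6573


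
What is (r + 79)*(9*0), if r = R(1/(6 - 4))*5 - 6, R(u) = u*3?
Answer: 0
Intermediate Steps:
R(u) = 3*u
r = 3/2 (r = (3/(6 - 4))*5 - 6 = (3/2)*5 - 6 = 15/2 - 6 = 3/2 ≈ 1.5000)
(r + 79)*(9*0) = (3/2 + 79)*(9*0) = (161/2)*0 = 0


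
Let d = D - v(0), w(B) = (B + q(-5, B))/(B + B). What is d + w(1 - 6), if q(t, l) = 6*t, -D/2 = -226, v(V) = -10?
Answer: 931/2 ≈ 465.50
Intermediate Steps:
D = 452 (D = -2*(-226) = 452)
w(B) = (-30 + B)/(2*B) (w(B) = (B + 6*(-5))/(B + B) = (B - 30)/((2*B)) = (-30 + B)*(1/(2*B)) = (-30 + B)/(2*B))
d = 462 (d = 452 - 1*(-10) = 452 + 10 = 462)
d + w(1 - 6) = 462 + (-30 + (1 - 6))/(2*(1 - 6)) = 462 + (½)*(-30 - 5)/(-5) = 462 + (½)*(-⅕)*(-35) = 462 + 7/2 = 931/2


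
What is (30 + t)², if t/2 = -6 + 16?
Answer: 2500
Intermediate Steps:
t = 20 (t = 2*(-6 + 16) = 2*10 = 20)
(30 + t)² = (30 + 20)² = 50² = 2500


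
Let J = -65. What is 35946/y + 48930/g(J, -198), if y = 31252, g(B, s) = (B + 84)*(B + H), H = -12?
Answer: -105469383/3265834 ≈ -32.295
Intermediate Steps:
g(B, s) = (-12 + B)*(84 + B) (g(B, s) = (B + 84)*(B - 12) = (84 + B)*(-12 + B) = (-12 + B)*(84 + B))
35946/y + 48930/g(J, -198) = 35946/31252 + 48930/(-1008 + (-65)² + 72*(-65)) = 35946*(1/31252) + 48930/(-1008 + 4225 - 4680) = 17973/15626 + 48930/(-1463) = 17973/15626 + 48930*(-1/1463) = 17973/15626 - 6990/209 = -105469383/3265834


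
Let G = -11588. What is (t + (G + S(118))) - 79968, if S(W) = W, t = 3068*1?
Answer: -88370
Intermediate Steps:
t = 3068
(t + (G + S(118))) - 79968 = (3068 + (-11588 + 118)) - 79968 = (3068 - 11470) - 79968 = -8402 - 79968 = -88370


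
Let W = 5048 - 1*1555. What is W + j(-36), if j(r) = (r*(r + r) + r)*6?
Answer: 18829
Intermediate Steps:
j(r) = 6*r + 12*r² (j(r) = (r*(2*r) + r)*6 = (2*r² + r)*6 = (r + 2*r²)*6 = 6*r + 12*r²)
W = 3493 (W = 5048 - 1555 = 3493)
W + j(-36) = 3493 + 6*(-36)*(1 + 2*(-36)) = 3493 + 6*(-36)*(1 - 72) = 3493 + 6*(-36)*(-71) = 3493 + 15336 = 18829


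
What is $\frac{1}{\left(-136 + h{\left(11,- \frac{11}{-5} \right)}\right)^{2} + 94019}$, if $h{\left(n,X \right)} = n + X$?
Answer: $\frac{25}{2727471} \approx 9.166 \cdot 10^{-6}$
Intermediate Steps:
$h{\left(n,X \right)} = X + n$
$\frac{1}{\left(-136 + h{\left(11,- \frac{11}{-5} \right)}\right)^{2} + 94019} = \frac{1}{\left(-136 + \left(- \frac{11}{-5} + 11\right)\right)^{2} + 94019} = \frac{1}{\left(-136 + \left(\left(-11\right) \left(- \frac{1}{5}\right) + 11\right)\right)^{2} + 94019} = \frac{1}{\left(-136 + \left(\frac{11}{5} + 11\right)\right)^{2} + 94019} = \frac{1}{\left(-136 + \frac{66}{5}\right)^{2} + 94019} = \frac{1}{\left(- \frac{614}{5}\right)^{2} + 94019} = \frac{1}{\frac{376996}{25} + 94019} = \frac{1}{\frac{2727471}{25}} = \frac{25}{2727471}$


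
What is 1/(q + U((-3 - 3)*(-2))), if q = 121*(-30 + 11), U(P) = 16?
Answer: -1/2283 ≈ -0.00043802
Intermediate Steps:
q = -2299 (q = 121*(-19) = -2299)
1/(q + U((-3 - 3)*(-2))) = 1/(-2299 + 16) = 1/(-2283) = -1/2283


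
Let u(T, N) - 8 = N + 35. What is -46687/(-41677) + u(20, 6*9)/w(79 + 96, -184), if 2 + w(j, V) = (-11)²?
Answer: 9598422/4959563 ≈ 1.9353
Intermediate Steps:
w(j, V) = 119 (w(j, V) = -2 + (-11)² = -2 + 121 = 119)
u(T, N) = 43 + N (u(T, N) = 8 + (N + 35) = 8 + (35 + N) = 43 + N)
-46687/(-41677) + u(20, 6*9)/w(79 + 96, -184) = -46687/(-41677) + (43 + 6*9)/119 = -46687*(-1/41677) + (43 + 54)*(1/119) = 46687/41677 + 97*(1/119) = 46687/41677 + 97/119 = 9598422/4959563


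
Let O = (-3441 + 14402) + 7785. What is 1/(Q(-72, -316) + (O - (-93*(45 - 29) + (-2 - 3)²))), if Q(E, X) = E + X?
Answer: 1/19821 ≈ 5.0452e-5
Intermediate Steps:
O = 18746 (O = 10961 + 7785 = 18746)
1/(Q(-72, -316) + (O - (-93*(45 - 29) + (-2 - 3)²))) = 1/((-72 - 316) + (18746 - (-93*(45 - 29) + (-2 - 3)²))) = 1/(-388 + (18746 - (-93*16 + (-5)²))) = 1/(-388 + (18746 - (-1488 + 25))) = 1/(-388 + (18746 - 1*(-1463))) = 1/(-388 + (18746 + 1463)) = 1/(-388 + 20209) = 1/19821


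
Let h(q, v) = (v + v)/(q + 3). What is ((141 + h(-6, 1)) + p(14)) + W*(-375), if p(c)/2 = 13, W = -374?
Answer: 421249/3 ≈ 1.4042e+5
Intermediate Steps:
p(c) = 26 (p(c) = 2*13 = 26)
h(q, v) = 2*v/(3 + q) (h(q, v) = (2*v)/(3 + q) = 2*v/(3 + q))
((141 + h(-6, 1)) + p(14)) + W*(-375) = ((141 + 2*1/(3 - 6)) + 26) - 374*(-375) = ((141 + 2*1/(-3)) + 26) + 140250 = ((141 + 2*1*(-⅓)) + 26) + 140250 = ((141 - ⅔) + 26) + 140250 = (421/3 + 26) + 140250 = 499/3 + 140250 = 421249/3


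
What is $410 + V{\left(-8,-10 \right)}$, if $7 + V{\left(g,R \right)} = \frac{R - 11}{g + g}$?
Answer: $\frac{6469}{16} \approx 404.31$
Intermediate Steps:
$V{\left(g,R \right)} = -7 + \frac{-11 + R}{2 g}$ ($V{\left(g,R \right)} = -7 + \frac{R - 11}{g + g} = -7 + \frac{-11 + R}{2 g}$)
$410 + V{\left(-8,-10 \right)} = 410 + \frac{-11 - 10 - -112}{2 \left(-8\right)} = 410 + \frac{1}{2} \left(- \frac{1}{8}\right) \left(-11 - 10 + 112\right) = 410 + \frac{1}{2} \left(- \frac{1}{8}\right) 91 = 410 - \frac{91}{16} = \frac{6469}{16}$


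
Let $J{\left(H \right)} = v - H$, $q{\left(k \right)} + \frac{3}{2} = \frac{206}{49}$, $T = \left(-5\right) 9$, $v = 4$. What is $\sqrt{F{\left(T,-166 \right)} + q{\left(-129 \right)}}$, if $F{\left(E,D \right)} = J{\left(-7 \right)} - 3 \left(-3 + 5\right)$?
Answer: $\frac{\sqrt{1510}}{14} \approx 2.7756$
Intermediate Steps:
$T = -45$
$q{\left(k \right)} = \frac{265}{98}$ ($q{\left(k \right)} = - \frac{3}{2} + \frac{206}{49} = \frac{265}{98}$)
$J{\left(H \right)} = 4 - H$
$F{\left(E,D \right)} = 5$ ($F{\left(E,D \right)} = \left(4 - -7\right) - 3 \left(-3 + 5\right) = \left(4 + 7\right) - 6 = 11 - 6 = 5$)
$\sqrt{F{\left(T,-166 \right)} + q{\left(-129 \right)}} = \sqrt{5 + \frac{265}{98}} = \sqrt{\frac{755}{98}} = \frac{\sqrt{1510}}{14}$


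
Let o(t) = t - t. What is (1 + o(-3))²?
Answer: 1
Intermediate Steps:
o(t) = 0
(1 + o(-3))² = (1 + 0)² = 1² = 1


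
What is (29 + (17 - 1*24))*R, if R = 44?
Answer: 968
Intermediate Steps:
(29 + (17 - 1*24))*R = (29 + (17 - 1*24))*44 = (29 + (17 - 24))*44 = (29 - 7)*44 = 22*44 = 968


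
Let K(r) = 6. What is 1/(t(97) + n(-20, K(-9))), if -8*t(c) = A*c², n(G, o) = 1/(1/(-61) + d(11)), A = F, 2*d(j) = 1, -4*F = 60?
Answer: 472/8327941 ≈ 5.6677e-5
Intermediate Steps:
F = -15 (F = -¼*60 = -15)
d(j) = ½ (d(j) = (½)*1 = ½)
A = -15
n(G, o) = 122/59 (n(G, o) = 1/(1/(-61) + ½) = 1/(-1/61 + ½) = 1/(59/122) = 122/59)
t(c) = 15*c²/8 (t(c) = -(-15)*c²/8 = 15*c²/8)
1/(t(97) + n(-20, K(-9))) = 1/((15/8)*97² + 122/59) = 1/((15/8)*9409 + 122/59) = 1/(141135/8 + 122/59) = 1/(8327941/472) = 472/8327941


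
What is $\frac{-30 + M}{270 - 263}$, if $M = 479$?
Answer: $\frac{449}{7} \approx 64.143$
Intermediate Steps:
$\frac{-30 + M}{270 - 263} = \frac{-30 + 479}{270 - 263} = \frac{449}{7}$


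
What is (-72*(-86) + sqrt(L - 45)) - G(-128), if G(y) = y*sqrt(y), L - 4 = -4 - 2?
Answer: 6192 + I*sqrt(47) + 1024*I*sqrt(2) ≈ 6192.0 + 1455.0*I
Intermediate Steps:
L = -2 (L = 4 + (-4 - 2) = 4 - 6 = -2)
G(y) = y**(3/2)
(-72*(-86) + sqrt(L - 45)) - G(-128) = (-72*(-86) + sqrt(-2 - 45)) - (-128)**(3/2) = (6192 + sqrt(-47)) - (-1024)*I*sqrt(2) = (6192 + I*sqrt(47)) + 1024*I*sqrt(2) = 6192 + I*sqrt(47) + 1024*I*sqrt(2)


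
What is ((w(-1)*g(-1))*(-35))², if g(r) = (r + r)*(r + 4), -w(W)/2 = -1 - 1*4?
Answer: 4410000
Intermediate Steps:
w(W) = 10 (w(W) = -2*(-1 - 1*4) = -2*(-1 - 4) = -2*(-5) = 10)
g(r) = 2*r*(4 + r) (g(r) = (2*r)*(4 + r) = 2*r*(4 + r))
((w(-1)*g(-1))*(-35))² = ((10*(2*(-1)*(4 - 1)))*(-35))² = ((10*(2*(-1)*3))*(-35))² = ((10*(-6))*(-35))² = (-60*(-35))² = 2100² = 4410000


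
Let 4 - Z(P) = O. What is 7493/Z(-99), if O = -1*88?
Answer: 7493/92 ≈ 81.446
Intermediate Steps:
O = -88
Z(P) = 92 (Z(P) = 4 - 1*(-88) = 4 + 88 = 92)
7493/Z(-99) = 7493/92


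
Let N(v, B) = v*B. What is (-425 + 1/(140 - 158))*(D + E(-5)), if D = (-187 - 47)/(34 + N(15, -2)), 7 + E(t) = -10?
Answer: 1155301/36 ≈ 32092.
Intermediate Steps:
E(t) = -17 (E(t) = -7 - 10 = -17)
N(v, B) = B*v
D = -117/2 (D = (-187 - 47)/(34 - 2*15) = -234/(34 - 30) = -234/4 = -234*1/4 = -117/2 ≈ -58.500)
(-425 + 1/(140 - 158))*(D + E(-5)) = (-425 + 1/(140 - 158))*(-117/2 - 17) = (-425 + 1/(-18))*(-151/2) = (-425 - 1/18)*(-151/2) = -7651/18*(-151/2) = 1155301/36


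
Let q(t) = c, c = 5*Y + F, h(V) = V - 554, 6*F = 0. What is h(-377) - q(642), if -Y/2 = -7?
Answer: -1001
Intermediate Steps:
F = 0 (F = (⅙)*0 = 0)
Y = 14 (Y = -2*(-7) = 14)
h(V) = -554 + V
c = 70 (c = 5*14 + 0 = 70 + 0 = 70)
q(t) = 70
h(-377) - q(642) = (-554 - 377) - 1*70 = -931 - 70 = -1001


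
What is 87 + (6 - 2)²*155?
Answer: 2567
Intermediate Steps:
87 + (6 - 2)²*155 = 87 + 4²*155 = 87 + 16*155 = 87 + 2480 = 2567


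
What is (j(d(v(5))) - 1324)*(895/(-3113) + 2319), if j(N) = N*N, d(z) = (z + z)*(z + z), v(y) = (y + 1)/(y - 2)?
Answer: -7708986336/3113 ≈ -2.4764e+6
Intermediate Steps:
v(y) = (1 + y)/(-2 + y)
d(z) = 4*z**2 (d(z) = (2*z)*(2*z) = 4*z**2)
j(N) = N**2
(j(d(v(5))) - 1324)*(895/(-3113) + 2319) = ((4*((1 + 5)/(-2 + 5))**2)**2 - 1324)*(895/(-3113) + 2319) = ((4*(6/3)**2)**2 - 1324)*(895*(-1/3113) + 2319) = ((4*((1/3)*6)**2)**2 - 1324)*(-895/3113 + 2319) = ((4*2**2)**2 - 1324)*(7218152/3113) = ((4*4)**2 - 1324)*(7218152/3113) = (16**2 - 1324)*(7218152/3113) = (256 - 1324)*(7218152/3113) = -1068*7218152/3113 = -7708986336/3113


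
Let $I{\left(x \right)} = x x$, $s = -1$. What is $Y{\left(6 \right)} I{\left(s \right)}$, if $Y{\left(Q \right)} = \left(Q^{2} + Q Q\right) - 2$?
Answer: $70$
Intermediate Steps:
$I{\left(x \right)} = x^{2}$
$Y{\left(Q \right)} = -2 + 2 Q^{2}$ ($Y{\left(Q \right)} = \left(Q^{2} + Q^{2}\right) - 2 = 2 Q^{2} - 2 = -2 + 2 Q^{2}$)
$Y{\left(6 \right)} I{\left(s \right)} = \left(-2 + 2 \cdot 6^{2}\right) \left(-1\right)^{2} = \left(-2 + 2 \cdot 36\right) 1 = \left(-2 + 72\right) 1 = 70 \cdot 1 = 70$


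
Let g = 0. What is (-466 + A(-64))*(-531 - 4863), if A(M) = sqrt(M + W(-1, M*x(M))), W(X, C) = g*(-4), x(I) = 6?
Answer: 2513604 - 43152*I ≈ 2.5136e+6 - 43152.0*I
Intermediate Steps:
W(X, C) = 0 (W(X, C) = 0*(-4) = 0)
A(M) = sqrt(M) (A(M) = sqrt(M + 0) = sqrt(M))
(-466 + A(-64))*(-531 - 4863) = (-466 + sqrt(-64))*(-531 - 4863) = (-466 + 8*I)*(-5394) = 2513604 - 43152*I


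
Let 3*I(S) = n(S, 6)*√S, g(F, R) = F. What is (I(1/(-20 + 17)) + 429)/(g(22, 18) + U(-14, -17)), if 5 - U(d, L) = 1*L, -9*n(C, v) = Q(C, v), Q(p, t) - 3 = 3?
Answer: 39/4 - I*√3/594 ≈ 9.75 - 0.0029159*I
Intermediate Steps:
Q(p, t) = 6 (Q(p, t) = 3 + 3 = 6)
n(C, v) = -⅔ (n(C, v) = -⅑*6 = -⅔)
U(d, L) = 5 - L
I(S) = -2*√S/9 (I(S) = (-2*√S/3)/3 = -2*√S/9)
(I(1/(-20 + 17)) + 429)/(g(22, 18) + U(-14, -17)) = (-2*I*√3/3/9 + 429)/(22 + (5 - 1*(-17))) = (-2*I*√3/3/9 + 429)/(22 + (5 + 17)) = (-2*I*√3/27 + 429)/(22 + 22) = (-2*I*√3/27 + 429)/44 = (-2*I*√3/27 + 429)*(1/44) = (429 - 2*I*√3/27)*(1/44) = 39/4 - I*√3/594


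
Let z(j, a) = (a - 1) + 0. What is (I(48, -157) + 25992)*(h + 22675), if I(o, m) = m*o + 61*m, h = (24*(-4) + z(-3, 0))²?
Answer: 284873836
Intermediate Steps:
z(j, a) = -1 + a (z(j, a) = (-1 + a) + 0 = -1 + a)
h = 9409 (h = (24*(-4) + (-1 + 0))² = (-96 - 1)² = (-97)² = 9409)
I(o, m) = 61*m + m*o
(I(48, -157) + 25992)*(h + 22675) = (-157*(61 + 48) + 25992)*(9409 + 22675) = (-157*109 + 25992)*32084 = (-17113 + 25992)*32084 = 8879*32084 = 284873836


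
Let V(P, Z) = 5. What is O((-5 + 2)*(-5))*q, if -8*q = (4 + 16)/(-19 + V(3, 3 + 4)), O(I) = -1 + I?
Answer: 5/2 ≈ 2.5000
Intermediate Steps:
q = 5/28 (q = -(4 + 16)/(8*(-19 + 5)) = -5/(2*(-14)) = -5*(-1)/(2*14) = -⅛*(-10/7) = 5/28 ≈ 0.17857)
O((-5 + 2)*(-5))*q = (-1 + (-5 + 2)*(-5))*(5/28) = (-1 - 3*(-5))*(5/28) = (-1 + 15)*(5/28) = 14*(5/28) = 5/2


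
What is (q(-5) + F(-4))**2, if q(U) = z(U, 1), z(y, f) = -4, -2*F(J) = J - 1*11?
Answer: 49/4 ≈ 12.250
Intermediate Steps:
F(J) = 11/2 - J/2 (F(J) = -(J - 1*11)/2 = -(J - 11)/2 = -(-11 + J)/2 = 11/2 - J/2)
q(U) = -4
(q(-5) + F(-4))**2 = (-4 + (11/2 - 1/2*(-4)))**2 = (-4 + (11/2 + 2))**2 = (-4 + 15/2)**2 = (7/2)**2 = 49/4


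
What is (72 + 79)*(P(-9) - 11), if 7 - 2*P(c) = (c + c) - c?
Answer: -453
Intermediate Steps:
P(c) = 7/2 - c/2 (P(c) = 7/2 - ((c + c) - c)/2 = 7/2 - (2*c - c)/2 = 7/2 - c/2)
(72 + 79)*(P(-9) - 11) = (72 + 79)*((7/2 - 1/2*(-9)) - 11) = 151*((7/2 + 9/2) - 11) = 151*(8 - 11) = 151*(-3) = -453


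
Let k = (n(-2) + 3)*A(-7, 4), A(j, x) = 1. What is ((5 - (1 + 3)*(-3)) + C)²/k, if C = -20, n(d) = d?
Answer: 9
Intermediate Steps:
k = 1 (k = (-2 + 3)*1 = 1*1 = 1)
((5 - (1 + 3)*(-3)) + C)²/k = ((5 - (1 + 3)*(-3)) - 20)²/1 = ((5 - 4*(-3)) - 20)²*1 = ((5 - 1*(-12)) - 20)²*1 = ((5 + 12) - 20)²*1 = (17 - 20)²*1 = (-3)²*1 = 9*1 = 9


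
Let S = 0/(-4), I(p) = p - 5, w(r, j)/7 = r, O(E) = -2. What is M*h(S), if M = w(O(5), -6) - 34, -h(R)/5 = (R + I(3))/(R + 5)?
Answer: -96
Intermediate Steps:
w(r, j) = 7*r
I(p) = -5 + p
S = 0 (S = 0*(-¼) = 0)
h(R) = -5*(-2 + R)/(5 + R) (h(R) = -5*(R + (-5 + 3))/(R + 5) = -5*(R - 2)/(5 + R) = -5*(-2 + R)/(5 + R))
M = -48 (M = 7*(-2) - 34 = -14 - 34 = -48)
M*h(S) = -240*(2 - 1*0)/(5 + 0) = -240*(2 + 0)/5 = -240*2/5 = -48*2 = -96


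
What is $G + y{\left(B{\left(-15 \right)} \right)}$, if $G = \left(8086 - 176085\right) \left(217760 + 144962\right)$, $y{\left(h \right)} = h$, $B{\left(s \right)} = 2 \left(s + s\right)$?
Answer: $-60936933338$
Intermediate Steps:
$B{\left(s \right)} = 4 s$ ($B{\left(s \right)} = 2 \cdot 2 s = 4 s$)
$G = -60936933278$ ($G = \left(-167999\right) 362722 = -60936933278$)
$G + y{\left(B{\left(-15 \right)} \right)} = -60936933278 + 4 \left(-15\right) = -60936933278 - 60 = -60936933338$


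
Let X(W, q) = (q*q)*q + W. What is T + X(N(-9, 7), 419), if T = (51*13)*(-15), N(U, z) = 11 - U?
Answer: 73550134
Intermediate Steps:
X(W, q) = W + q**3 (X(W, q) = q**2*q + W = q**3 + W = W + q**3)
T = -9945 (T = 663*(-15) = -9945)
T + X(N(-9, 7), 419) = -9945 + ((11 - 1*(-9)) + 419**3) = -9945 + ((11 + 9) + 73560059) = -9945 + (20 + 73560059) = -9945 + 73560079 = 73550134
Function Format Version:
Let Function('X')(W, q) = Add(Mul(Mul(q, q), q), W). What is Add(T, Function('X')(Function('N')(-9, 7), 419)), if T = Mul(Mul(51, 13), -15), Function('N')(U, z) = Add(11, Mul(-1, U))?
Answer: 73550134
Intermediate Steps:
Function('X')(W, q) = Add(W, Pow(q, 3)) (Function('X')(W, q) = Add(Mul(Pow(q, 2), q), W) = Add(Pow(q, 3), W) = Add(W, Pow(q, 3)))
T = -9945 (T = Mul(663, -15) = -9945)
Add(T, Function('X')(Function('N')(-9, 7), 419)) = Add(-9945, Add(Add(11, Mul(-1, -9)), Pow(419, 3))) = Add(-9945, Add(Add(11, 9), 73560059)) = Add(-9945, Add(20, 73560059)) = Add(-9945, 73560079) = 73550134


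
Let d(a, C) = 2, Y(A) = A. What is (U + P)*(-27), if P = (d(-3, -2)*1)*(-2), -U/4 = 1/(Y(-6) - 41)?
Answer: 4968/47 ≈ 105.70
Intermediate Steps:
U = 4/47 (U = -4/(-6 - 41) = -4/(-47) = -4*(-1/47) = 4/47 ≈ 0.085106)
P = -4 (P = (2*1)*(-2) = 2*(-2) = -4)
(U + P)*(-27) = (4/47 - 4)*(-27) = -184/47*(-27) = 4968/47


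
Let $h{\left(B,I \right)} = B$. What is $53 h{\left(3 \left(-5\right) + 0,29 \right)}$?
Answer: $-795$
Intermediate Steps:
$53 h{\left(3 \left(-5\right) + 0,29 \right)} = 53 \left(3 \left(-5\right) + 0\right) = 53 \left(-15 + 0\right) = 53 \left(-15\right) = -795$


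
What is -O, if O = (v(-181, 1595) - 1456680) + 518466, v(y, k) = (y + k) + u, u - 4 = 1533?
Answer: 935263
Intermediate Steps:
u = 1537 (u = 4 + 1533 = 1537)
v(y, k) = 1537 + k + y (v(y, k) = (y + k) + 1537 = (k + y) + 1537 = 1537 + k + y)
O = -935263 (O = ((1537 + 1595 - 181) - 1456680) + 518466 = (2951 - 1456680) + 518466 = -1453729 + 518466 = -935263)
-O = -1*(-935263) = 935263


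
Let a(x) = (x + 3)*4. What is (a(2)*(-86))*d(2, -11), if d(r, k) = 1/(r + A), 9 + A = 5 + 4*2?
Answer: -860/3 ≈ -286.67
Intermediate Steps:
a(x) = 12 + 4*x (a(x) = (3 + x)*4 = 12 + 4*x)
A = 4 (A = -9 + (5 + 4*2) = -9 + (5 + 8) = -9 + 13 = 4)
d(r, k) = 1/(4 + r) (d(r, k) = 1/(r + 4) = 1/(4 + r))
(a(2)*(-86))*d(2, -11) = ((12 + 4*2)*(-86))/(4 + 2) = ((12 + 8)*(-86))/6 = (20*(-86))*(⅙) = -1720*⅙ = -860/3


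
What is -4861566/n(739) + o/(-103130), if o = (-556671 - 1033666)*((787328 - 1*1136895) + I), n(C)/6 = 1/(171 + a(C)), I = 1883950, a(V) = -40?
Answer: -8506464360759/103130 ≈ -8.2483e+7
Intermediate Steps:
n(C) = 6/131 (n(C) = 6/(171 - 40) = 6/131)
o = -2440186057071 (o = (-556671 - 1033666)*((787328 - 1*1136895) + 1883950) = -1590337*((787328 - 1136895) + 1883950) = -1590337*(-349567 + 1883950) = -1590337*1534383 = -2440186057071)
-4861566/n(739) + o/(-103130) = -4861566/6/131 - 2440186057071/(-103130) = -4861566*131/6 - 2440186057071*(-1/103130) = -106144191 + 2440186057071/103130 = -8506464360759/103130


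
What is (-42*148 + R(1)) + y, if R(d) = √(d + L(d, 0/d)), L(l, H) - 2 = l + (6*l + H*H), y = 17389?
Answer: 11173 + √10 ≈ 11176.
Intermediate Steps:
L(l, H) = 2 + H² + 7*l (L(l, H) = 2 + (l + (6*l + H*H)) = 2 + (l + (6*l + H²)) = 2 + (l + (H² + 6*l)) = 2 + (H² + 7*l) = 2 + H² + 7*l)
R(d) = √(2 + 8*d) (R(d) = √(d + (2 + (0/d)² + 7*d)) = √(d + (2 + 0² + 7*d)) = √(d + (2 + 0 + 7*d)) = √(d + (2 + 7*d)) = √(2 + 8*d))
(-42*148 + R(1)) + y = (-42*148 + √(2 + 8*1)) + 17389 = (-6216 + √(2 + 8)) + 17389 = (-6216 + √10) + 17389 = 11173 + √10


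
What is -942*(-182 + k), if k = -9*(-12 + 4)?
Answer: 103620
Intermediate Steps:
k = 72 (k = -9*(-8) = 72)
-942*(-182 + k) = -942*(-182 + 72) = -942*(-110) = 103620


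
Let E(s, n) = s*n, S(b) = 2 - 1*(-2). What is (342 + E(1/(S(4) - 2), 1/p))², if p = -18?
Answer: 151560721/1296 ≈ 1.1695e+5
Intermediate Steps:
S(b) = 4 (S(b) = 2 + 2 = 4)
E(s, n) = n*s
(342 + E(1/(S(4) - 2), 1/p))² = (342 + 1/((-18)*(4 - 2)))² = (342 - 1/18/2)² = (342 - 1/18*½)² = (342 - 1/36)² = (12311/36)² = 151560721/1296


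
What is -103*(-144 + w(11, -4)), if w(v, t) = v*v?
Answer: 2369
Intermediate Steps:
w(v, t) = v²
-103*(-144 + w(11, -4)) = -103*(-144 + 11²) = -103*(-144 + 121) = -103*(-23) = 2369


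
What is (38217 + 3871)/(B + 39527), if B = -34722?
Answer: 42088/4805 ≈ 8.7592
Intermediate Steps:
(38217 + 3871)/(B + 39527) = (38217 + 3871)/(-34722 + 39527) = 42088/4805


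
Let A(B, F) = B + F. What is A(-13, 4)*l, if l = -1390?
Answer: 12510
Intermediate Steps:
A(-13, 4)*l = (-13 + 4)*(-1390) = -9*(-1390) = 12510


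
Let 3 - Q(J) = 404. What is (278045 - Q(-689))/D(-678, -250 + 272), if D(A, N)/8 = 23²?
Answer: 139223/2116 ≈ 65.795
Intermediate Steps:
Q(J) = -401 (Q(J) = 3 - 1*404 = 3 - 404 = -401)
D(A, N) = 4232 (D(A, N) = 8*23² = 8*529 = 4232)
(278045 - Q(-689))/D(-678, -250 + 272) = (278045 - 1*(-401))/4232 = (278045 + 401)*(1/4232) = 278446*(1/4232) = 139223/2116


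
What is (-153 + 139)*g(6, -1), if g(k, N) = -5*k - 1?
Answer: 434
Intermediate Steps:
g(k, N) = -1 - 5*k
(-153 + 139)*g(6, -1) = (-153 + 139)*(-1 - 5*6) = -14*(-1 - 30) = -14*(-31) = 434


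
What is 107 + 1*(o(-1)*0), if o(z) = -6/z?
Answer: 107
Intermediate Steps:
107 + 1*(o(-1)*0) = 107 + 1*(-6/(-1)*0) = 107 + 1*(-6*(-1)*0) = 107 + 1*(6*0) = 107 + 1*0 = 107 + 0 = 107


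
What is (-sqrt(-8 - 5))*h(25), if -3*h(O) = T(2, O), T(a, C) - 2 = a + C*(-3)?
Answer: -71*I*sqrt(13)/3 ≈ -85.331*I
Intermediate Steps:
T(a, C) = 2 + a - 3*C (T(a, C) = 2 + (a + C*(-3)) = 2 + (a - 3*C) = 2 + a - 3*C)
h(O) = -4/3 + O (h(O) = -(2 + 2 - 3*O)/3 = -(4 - 3*O)/3 = -4/3 + O)
(-sqrt(-8 - 5))*h(25) = (-sqrt(-8 - 5))*(-4/3 + 25) = -sqrt(-13)*(71/3) = -I*sqrt(13)*(71/3) = -71*I*sqrt(13)/3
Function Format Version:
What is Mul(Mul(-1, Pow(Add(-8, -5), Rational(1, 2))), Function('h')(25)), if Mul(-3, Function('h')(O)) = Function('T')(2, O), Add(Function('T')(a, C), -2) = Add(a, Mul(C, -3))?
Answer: Mul(Rational(-71, 3), I, Pow(13, Rational(1, 2))) ≈ Mul(-85.331, I)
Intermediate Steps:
Function('T')(a, C) = Add(2, a, Mul(-3, C)) (Function('T')(a, C) = Add(2, Add(a, Mul(C, -3))) = Add(2, Add(a, Mul(-3, C))) = Add(2, a, Mul(-3, C)))
Function('h')(O) = Add(Rational(-4, 3), O) (Function('h')(O) = Mul(Rational(-1, 3), Add(2, 2, Mul(-3, O))) = Mul(Rational(-1, 3), Add(4, Mul(-3, O))) = Add(Rational(-4, 3), O))
Mul(Mul(-1, Pow(Add(-8, -5), Rational(1, 2))), Function('h')(25)) = Mul(Mul(-1, Pow(Add(-8, -5), Rational(1, 2))), Add(Rational(-4, 3), 25)) = Mul(Mul(-1, Pow(-13, Rational(1, 2))), Rational(71, 3)) = Mul(Mul(-1, Mul(I, Pow(13, Rational(1, 2)))), Rational(71, 3)) = Mul(Mul(-1, I, Pow(13, Rational(1, 2))), Rational(71, 3)) = Mul(Rational(-71, 3), I, Pow(13, Rational(1, 2)))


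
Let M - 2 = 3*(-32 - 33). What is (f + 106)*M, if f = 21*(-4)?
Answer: -4246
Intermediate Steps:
f = -84
M = -193 (M = 2 + 3*(-32 - 33) = 2 + 3*(-65) = 2 - 195 = -193)
(f + 106)*M = (-84 + 106)*(-193) = 22*(-193) = -4246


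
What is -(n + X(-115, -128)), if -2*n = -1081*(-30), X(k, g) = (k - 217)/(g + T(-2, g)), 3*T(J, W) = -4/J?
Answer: 3096567/191 ≈ 16212.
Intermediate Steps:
T(J, W) = -4/(3*J) (T(J, W) = (-4/J)/3 = -4/(3*J))
X(k, g) = (-217 + k)/(2/3 + g) (X(k, g) = (k - 217)/(g - 4/3/(-2)) = (-217 + k)/(g - 4/3*(-1/2)) = (-217 + k)/(g + 2/3) = (-217 + k)/(2/3 + g))
n = -16215 (n = -(-1081)*(-30)/2 = -1/2*32430 = -16215)
-(n + X(-115, -128)) = -(-16215 + 3*(-217 - 115)/(2 + 3*(-128))) = -(-16215 + 3*(-332)/(2 - 384)) = -(-16215 + 3*(-332)/(-382)) = -(-16215 + 3*(-1/382)*(-332)) = -(-16215 + 498/191) = -1*(-3096567/191) = 3096567/191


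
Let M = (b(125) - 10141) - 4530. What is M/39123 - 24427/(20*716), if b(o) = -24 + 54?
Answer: -1165316641/560241360 ≈ -2.0800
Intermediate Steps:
b(o) = 30
M = -14641 (M = (30 - 10141) - 4530 = -10111 - 4530 = -14641)
M/39123 - 24427/(20*716) = -14641/39123 - 24427/(20*716) = -14641*1/39123 - 24427/14320 = -14641/39123 - 24427*1/14320 = -14641/39123 - 24427/14320 = -1165316641/560241360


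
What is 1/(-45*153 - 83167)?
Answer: -1/90052 ≈ -1.1105e-5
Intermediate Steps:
1/(-45*153 - 83167) = 1/(-6885 - 83167) = 1/(-90052) = -1/90052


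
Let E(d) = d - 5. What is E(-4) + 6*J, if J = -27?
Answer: -171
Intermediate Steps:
E(d) = -5 + d
E(-4) + 6*J = (-5 - 4) + 6*(-27) = -9 - 162 = -171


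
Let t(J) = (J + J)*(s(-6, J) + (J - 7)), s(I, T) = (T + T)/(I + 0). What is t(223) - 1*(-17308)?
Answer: 241474/3 ≈ 80491.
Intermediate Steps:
s(I, T) = 2*T/I (s(I, T) = (2*T)/I = 2*T/I)
t(J) = 2*J*(-7 + 2*J/3) (t(J) = (J + J)*(2*J/(-6) + (J - 7)) = (2*J)*(2*J*(-1/6) + (-7 + J)) = (2*J)*(-J/3 + (-7 + J)) = (2*J)*(-7 + 2*J/3) = 2*J*(-7 + 2*J/3))
t(223) - 1*(-17308) = (2/3)*223*(-21 + 2*223) - 1*(-17308) = (2/3)*223*(-21 + 446) + 17308 = (2/3)*223*425 + 17308 = 189550/3 + 17308 = 241474/3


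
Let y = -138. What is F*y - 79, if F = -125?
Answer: 17171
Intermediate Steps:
F*y - 79 = -125*(-138) - 79 = 17250 - 79 = 17171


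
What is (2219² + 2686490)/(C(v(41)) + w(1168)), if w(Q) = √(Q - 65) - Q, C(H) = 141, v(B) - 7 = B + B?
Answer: -7815933177/1053626 - 7610451*√1103/1053626 ≈ -7658.0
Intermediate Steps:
v(B) = 7 + 2*B (v(B) = 7 + (B + B) = 7 + 2*B)
w(Q) = √(-65 + Q) - Q
(2219² + 2686490)/(C(v(41)) + w(1168)) = (2219² + 2686490)/(141 + (√(-65 + 1168) - 1*1168)) = (4923961 + 2686490)/(141 + (√1103 - 1168)) = 7610451/(141 + (-1168 + √1103)) = 7610451/(-1027 + √1103)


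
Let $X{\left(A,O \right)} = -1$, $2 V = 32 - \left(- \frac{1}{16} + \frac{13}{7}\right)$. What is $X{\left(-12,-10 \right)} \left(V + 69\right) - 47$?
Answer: $- \frac{29367}{224} \approx -131.1$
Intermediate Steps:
$V = \frac{3383}{224}$ ($V = \frac{32 - \left(- \frac{1}{16} + \frac{13}{7}\right)}{2} = \frac{32 - \frac{201}{112}}{2} = \frac{1}{2} \cdot \frac{3383}{112} = \frac{3383}{224} \approx 15.103$)
$X{\left(-12,-10 \right)} \left(V + 69\right) - 47 = - (\frac{3383}{224} + 69) - 47 = \left(-1\right) \frac{18839}{224} - 47 = - \frac{18839}{224} - 47 = - \frac{29367}{224}$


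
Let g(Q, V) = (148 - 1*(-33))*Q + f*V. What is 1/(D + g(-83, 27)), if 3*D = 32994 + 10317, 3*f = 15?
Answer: -1/451 ≈ -0.0022173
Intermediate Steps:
f = 5 (f = (⅓)*15 = 5)
g(Q, V) = 5*V + 181*Q (g(Q, V) = (148 - 1*(-33))*Q + 5*V = (148 + 33)*Q + 5*V = 181*Q + 5*V = 5*V + 181*Q)
D = 14437 (D = (32994 + 10317)/3 = (⅓)*43311 = 14437)
1/(D + g(-83, 27)) = 1/(14437 + (5*27 + 181*(-83))) = 1/(14437 + (135 - 15023)) = 1/(14437 - 14888) = 1/(-451) = -1/451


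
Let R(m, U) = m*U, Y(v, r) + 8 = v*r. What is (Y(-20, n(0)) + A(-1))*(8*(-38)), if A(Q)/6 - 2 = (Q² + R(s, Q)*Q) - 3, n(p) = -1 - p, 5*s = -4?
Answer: -10944/5 ≈ -2188.8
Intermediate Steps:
s = -⅘ (s = (⅕)*(-4) = -⅘ ≈ -0.80000)
Y(v, r) = -8 + r*v (Y(v, r) = -8 + v*r = -8 + r*v)
R(m, U) = U*m
A(Q) = -6 + 6*Q²/5 (A(Q) = 12 + 6*((Q² + (Q*(-⅘))*Q) - 3) = 12 + 6*((Q² + (-4*Q/5)*Q) - 3) = 12 + 6*((Q² - 4*Q²/5) - 3) = 12 + 6*(Q²/5 - 3) = 12 + 6*(-3 + Q²/5) = 12 + (-18 + 6*Q²/5) = -6 + 6*Q²/5)
(Y(-20, n(0)) + A(-1))*(8*(-38)) = ((-8 + (-1 - 1*0)*(-20)) + (-6 + (6/5)*(-1)²))*(8*(-38)) = ((-8 + (-1 + 0)*(-20)) + (-6 + (6/5)*1))*(-304) = ((-8 - 1*(-20)) + (-6 + 6/5))*(-304) = ((-8 + 20) - 24/5)*(-304) = (12 - 24/5)*(-304) = (36/5)*(-304) = -10944/5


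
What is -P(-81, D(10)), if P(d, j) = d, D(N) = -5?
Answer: 81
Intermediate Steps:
-P(-81, D(10)) = -1*(-81) = 81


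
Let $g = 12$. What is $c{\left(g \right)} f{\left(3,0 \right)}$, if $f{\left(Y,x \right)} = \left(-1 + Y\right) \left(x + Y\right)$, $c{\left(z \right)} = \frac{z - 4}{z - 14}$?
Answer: $-24$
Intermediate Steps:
$c{\left(z \right)} = \frac{-4 + z}{-14 + z}$
$f{\left(Y,x \right)} = \left(-1 + Y\right) \left(Y + x\right)$
$c{\left(g \right)} f{\left(3,0 \right)} = \frac{-4 + 12}{-14 + 12} \left(3^{2} - 3 - 0 + 3 \cdot 0\right) = \frac{1}{-2} \cdot 8 \left(9 - 3 + 0 + 0\right) = \left(- \frac{1}{2}\right) 8 \cdot 6 = \left(-4\right) 6 = -24$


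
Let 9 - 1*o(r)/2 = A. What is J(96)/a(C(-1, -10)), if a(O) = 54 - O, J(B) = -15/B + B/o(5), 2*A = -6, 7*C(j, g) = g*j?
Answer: 861/11776 ≈ 0.073115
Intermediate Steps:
C(j, g) = g*j/7 (C(j, g) = (g*j)/7 = g*j/7)
A = -3 (A = (½)*(-6) = -3)
o(r) = 24 (o(r) = 18 - 2*(-3) = 18 + 6 = 24)
J(B) = -15/B + B/24
J(96)/a(C(-1, -10)) = (-15/96 + (1/24)*96)/(54 - (-10)*(-1)/7) = (-15*1/96 + 4)/(54 - 1*10/7) = (-5/32 + 4)/(54 - 10/7) = 123/(32*(368/7)) = (123/32)*(7/368) = 861/11776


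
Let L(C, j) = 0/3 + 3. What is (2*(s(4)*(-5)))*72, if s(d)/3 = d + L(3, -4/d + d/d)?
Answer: -15120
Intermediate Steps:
L(C, j) = 3 (L(C, j) = 0*(⅓) + 3 = 0 + 3 = 3)
s(d) = 9 + 3*d (s(d) = 3*(d + 3) = 3*(3 + d) = 9 + 3*d)
(2*(s(4)*(-5)))*72 = (2*((9 + 3*4)*(-5)))*72 = (2*((9 + 12)*(-5)))*72 = (2*(21*(-5)))*72 = (2*(-105))*72 = -210*72 = -15120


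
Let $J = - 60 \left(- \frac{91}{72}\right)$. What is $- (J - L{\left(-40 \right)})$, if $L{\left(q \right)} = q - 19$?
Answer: $- \frac{809}{6} \approx -134.83$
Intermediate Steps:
$L{\left(q \right)} = -19 + q$
$J = \frac{455}{6}$ ($J = - 60 \left(\left(-91\right) \frac{1}{72}\right) = \left(-60\right) \left(- \frac{91}{72}\right) = \frac{455}{6} \approx 75.833$)
$- (J - L{\left(-40 \right)}) = - (\frac{455}{6} - \left(-19 - 40\right)) = - (\frac{455}{6} - -59) = - (\frac{455}{6} + 59) = \left(-1\right) \frac{809}{6} = - \frac{809}{6}$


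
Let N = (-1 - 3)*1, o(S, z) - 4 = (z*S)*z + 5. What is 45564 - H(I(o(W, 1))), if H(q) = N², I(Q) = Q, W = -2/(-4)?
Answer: 45548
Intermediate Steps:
W = ½ (W = -2*(-¼) = ½ ≈ 0.50000)
o(S, z) = 9 + S*z² (o(S, z) = 4 + ((z*S)*z + 5) = 4 + ((S*z)*z + 5) = 4 + (S*z² + 5) = 4 + (5 + S*z²) = 9 + S*z²)
N = -4 (N = -4*1 = -4)
H(q) = 16 (H(q) = (-4)² = 16)
45564 - H(I(o(W, 1))) = 45564 - 1*16 = 45564 - 16 = 45548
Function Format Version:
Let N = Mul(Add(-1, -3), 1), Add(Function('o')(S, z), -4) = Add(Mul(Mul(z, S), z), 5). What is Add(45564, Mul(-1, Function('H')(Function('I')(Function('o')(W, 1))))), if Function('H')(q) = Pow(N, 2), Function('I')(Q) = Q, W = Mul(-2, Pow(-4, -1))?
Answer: 45548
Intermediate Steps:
W = Rational(1, 2) (W = Mul(-2, Rational(-1, 4)) = Rational(1, 2) ≈ 0.50000)
Function('o')(S, z) = Add(9, Mul(S, Pow(z, 2))) (Function('o')(S, z) = Add(4, Add(Mul(Mul(z, S), z), 5)) = Add(4, Add(Mul(Mul(S, z), z), 5)) = Add(4, Add(Mul(S, Pow(z, 2)), 5)) = Add(4, Add(5, Mul(S, Pow(z, 2)))) = Add(9, Mul(S, Pow(z, 2))))
N = -4 (N = Mul(-4, 1) = -4)
Function('H')(q) = 16 (Function('H')(q) = Pow(-4, 2) = 16)
Add(45564, Mul(-1, Function('H')(Function('I')(Function('o')(W, 1))))) = Add(45564, Mul(-1, 16)) = Add(45564, -16) = 45548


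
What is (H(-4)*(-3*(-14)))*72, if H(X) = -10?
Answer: -30240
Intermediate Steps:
(H(-4)*(-3*(-14)))*72 = -(-30)*(-14)*72 = -10*42*72 = -420*72 = -30240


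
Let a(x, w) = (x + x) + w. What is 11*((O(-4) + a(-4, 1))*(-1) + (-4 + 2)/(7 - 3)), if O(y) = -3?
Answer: 209/2 ≈ 104.50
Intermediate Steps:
a(x, w) = w + 2*x (a(x, w) = 2*x + w = w + 2*x)
11*((O(-4) + a(-4, 1))*(-1) + (-4 + 2)/(7 - 3)) = 11*((-3 + (1 + 2*(-4)))*(-1) + (-4 + 2)/(7 - 3)) = 11*((-3 + (1 - 8))*(-1) - 2/4) = 11*((-3 - 7)*(-1) - 2*1/4) = 11*(-10*(-1) - 1/2) = 11*(10 - 1/2) = 11*(19/2) = 209/2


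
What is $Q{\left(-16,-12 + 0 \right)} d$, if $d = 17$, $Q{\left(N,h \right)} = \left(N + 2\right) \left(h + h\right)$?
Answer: $5712$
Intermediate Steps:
$Q{\left(N,h \right)} = 2 h \left(2 + N\right)$ ($Q{\left(N,h \right)} = \left(2 + N\right) 2 h = 2 h \left(2 + N\right)$)
$Q{\left(-16,-12 + 0 \right)} d = 2 \left(-12 + 0\right) \left(2 - 16\right) 17 = 2 \left(-12\right) \left(-14\right) 17 = 336 \cdot 17 = 5712$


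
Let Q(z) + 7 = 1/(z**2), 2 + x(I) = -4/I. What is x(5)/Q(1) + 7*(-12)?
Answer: -1253/15 ≈ -83.533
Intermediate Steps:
x(I) = -2 - 4/I
Q(z) = -7 + z**(-2) (Q(z) = -7 + 1/(z**2) = -7 + z**(-2))
x(5)/Q(1) + 7*(-12) = (-2 - 4/5)/(-7 + 1**(-2)) + 7*(-12) = (-2 - 4*1/5)/(-7 + 1) - 84 = (-2 - 4/5)/(-6) - 84 = -14/5*(-1/6) - 84 = 7/15 - 84 = -1253/15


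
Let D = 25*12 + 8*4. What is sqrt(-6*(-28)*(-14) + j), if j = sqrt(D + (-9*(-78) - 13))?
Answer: sqrt(-2352 + sqrt(1021)) ≈ 48.167*I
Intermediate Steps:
D = 332 (D = 300 + 32 = 332)
j = sqrt(1021) (j = sqrt(332 + (-9*(-78) - 13)) = sqrt(332 + (702 - 13)) = sqrt(332 + 689) = sqrt(1021) ≈ 31.953)
sqrt(-6*(-28)*(-14) + j) = sqrt(-6*(-28)*(-14) + sqrt(1021)) = sqrt(168*(-14) + sqrt(1021)) = sqrt(-2352 + sqrt(1021))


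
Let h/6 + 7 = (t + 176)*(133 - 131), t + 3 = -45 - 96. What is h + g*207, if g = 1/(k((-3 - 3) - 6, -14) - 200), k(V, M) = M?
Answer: 72981/214 ≈ 341.03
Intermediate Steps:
t = -144 (t = -3 + (-45 - 96) = -3 - 141 = -144)
g = -1/214 (g = 1/(-14 - 200) = 1/(-214) = -1/214 ≈ -0.0046729)
h = 342 (h = -42 + 6*((-144 + 176)*(133 - 131)) = -42 + 6*(32*2) = -42 + 6*64 = -42 + 384 = 342)
h + g*207 = 342 - 1/214*207 = 342 - 207/214 = 72981/214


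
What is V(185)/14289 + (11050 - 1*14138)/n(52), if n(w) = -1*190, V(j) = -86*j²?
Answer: -257556034/1357455 ≈ -189.73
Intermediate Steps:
n(w) = -190
V(185)/14289 + (11050 - 1*14138)/n(52) = -86*185²/14289 + (11050 - 1*14138)/(-190) = -86*34225*(1/14289) + (11050 - 14138)*(-1/190) = -2943350*1/14289 - 3088*(-1/190) = -2943350/14289 + 1544/95 = -257556034/1357455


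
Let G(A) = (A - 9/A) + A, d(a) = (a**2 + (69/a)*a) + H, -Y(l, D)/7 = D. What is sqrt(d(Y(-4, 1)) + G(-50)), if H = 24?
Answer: sqrt(4218)/10 ≈ 6.4946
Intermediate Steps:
Y(l, D) = -7*D
d(a) = 93 + a**2 (d(a) = (a**2 + (69/a)*a) + 24 = (a**2 + 69) + 24 = (69 + a**2) + 24 = 93 + a**2)
G(A) = -9/A + 2*A (G(A) = (A - 9/A) + A = -9/A + 2*A)
sqrt(d(Y(-4, 1)) + G(-50)) = sqrt((93 + (-7*1)**2) + (-9/(-50) + 2*(-50))) = sqrt((93 + (-7)**2) + (-9*(-1/50) - 100)) = sqrt((93 + 49) + (9/50 - 100)) = sqrt(142 - 4991/50) = sqrt(2109/50) = sqrt(4218)/10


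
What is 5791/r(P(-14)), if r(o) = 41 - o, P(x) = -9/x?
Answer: 81074/565 ≈ 143.49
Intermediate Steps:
5791/r(P(-14)) = 5791/(41 - (-9)/(-14)) = 5791/(41 - (-9)*(-1)/14) = 5791/(41 - 1*9/14) = 5791/(41 - 9/14) = 5791/(565/14) = 5791*(14/565) = 81074/565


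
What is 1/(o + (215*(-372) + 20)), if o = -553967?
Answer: -1/633927 ≈ -1.5775e-6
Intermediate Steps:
1/(o + (215*(-372) + 20)) = 1/(-553967 + (215*(-372) + 20)) = 1/(-553967 + (-79980 + 20)) = 1/(-553967 - 79960) = 1/(-633927) = -1/633927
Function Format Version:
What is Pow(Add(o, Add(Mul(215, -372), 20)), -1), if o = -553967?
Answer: Rational(-1, 633927) ≈ -1.5775e-6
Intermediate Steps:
Pow(Add(o, Add(Mul(215, -372), 20)), -1) = Pow(Add(-553967, Add(Mul(215, -372), 20)), -1) = Pow(Add(-553967, Add(-79980, 20)), -1) = Pow(Add(-553967, -79960), -1) = Pow(-633927, -1) = Rational(-1, 633927)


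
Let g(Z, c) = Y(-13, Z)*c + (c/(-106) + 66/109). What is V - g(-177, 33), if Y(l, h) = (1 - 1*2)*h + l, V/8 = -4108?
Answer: -442244303/11554 ≈ -38276.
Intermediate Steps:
V = -32864 (V = 8*(-4108) = -32864)
Y(l, h) = l - h (Y(l, h) = (1 - 2)*h + l = -h + l = l - h)
g(Z, c) = 66/109 - c/106 + c*(-13 - Z) (g(Z, c) = (-13 - Z)*c + (c/(-106) + 66/109) = c*(-13 - Z) + (c*(-1/106) + 66*(1/109)) = c*(-13 - Z) + (-c/106 + 66/109) = c*(-13 - Z) + (66/109 - c/106) = 66/109 - c/106 + c*(-13 - Z))
V - g(-177, 33) = -32864 - (66/109 - 1379/106*33 - 1*(-177)*33) = -32864 - (66/109 - 45507/106 + 5841) = -32864 - 1*62533647/11554 = -32864 - 62533647/11554 = -442244303/11554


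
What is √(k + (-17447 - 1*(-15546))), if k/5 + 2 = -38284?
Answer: I*√193331 ≈ 439.69*I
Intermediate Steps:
k = -191430 (k = -10 + 5*(-38284) = -10 - 191420 = -191430)
√(k + (-17447 - 1*(-15546))) = √(-191430 + (-17447 - 1*(-15546))) = √(-191430 + (-17447 + 15546)) = √(-191430 - 1901) = √(-193331) = I*√193331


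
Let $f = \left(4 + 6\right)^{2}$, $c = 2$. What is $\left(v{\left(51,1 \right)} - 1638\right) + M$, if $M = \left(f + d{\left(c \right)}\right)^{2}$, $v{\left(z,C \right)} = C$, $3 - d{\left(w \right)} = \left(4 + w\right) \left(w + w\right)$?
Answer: $4604$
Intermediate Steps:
$f = 100$ ($f = 10^{2} = 100$)
$d{\left(w \right)} = 3 - 2 w \left(4 + w\right)$ ($d{\left(w \right)} = 3 - \left(4 + w\right) \left(w + w\right) = 3 - \left(4 + w\right) 2 w = 3 - 2 w \left(4 + w\right)$)
$M = 6241$ ($M = \left(100 - \left(13 + 8\right)\right)^{2} = \left(100 - 21\right)^{2} = 79^{2} = 6241$)
$\left(v{\left(51,1 \right)} - 1638\right) + M = \left(1 - 1638\right) + 6241 = -1637 + 6241 = 4604$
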